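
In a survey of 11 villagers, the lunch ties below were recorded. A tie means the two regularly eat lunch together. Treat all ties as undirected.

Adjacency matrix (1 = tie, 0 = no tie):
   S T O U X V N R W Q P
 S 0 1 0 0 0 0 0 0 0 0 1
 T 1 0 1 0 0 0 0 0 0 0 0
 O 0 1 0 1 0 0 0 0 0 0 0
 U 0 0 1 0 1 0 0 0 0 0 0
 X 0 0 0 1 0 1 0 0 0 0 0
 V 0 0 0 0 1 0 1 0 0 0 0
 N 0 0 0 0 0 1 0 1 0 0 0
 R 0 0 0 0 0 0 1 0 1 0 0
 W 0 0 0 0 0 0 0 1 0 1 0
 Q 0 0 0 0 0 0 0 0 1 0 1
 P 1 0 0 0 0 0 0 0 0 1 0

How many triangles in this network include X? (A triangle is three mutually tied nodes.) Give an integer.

0

X's neighbors are U and V, but none of them are tied to each other, so no triangle contains X.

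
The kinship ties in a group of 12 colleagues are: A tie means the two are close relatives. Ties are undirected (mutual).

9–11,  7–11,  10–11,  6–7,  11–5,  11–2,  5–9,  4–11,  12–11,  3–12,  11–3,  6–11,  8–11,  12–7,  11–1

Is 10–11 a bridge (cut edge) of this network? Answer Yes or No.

Without the 10–11 edge there is no alternate route between 10 and 11, so the network disconnects. It is a bridge.

Yes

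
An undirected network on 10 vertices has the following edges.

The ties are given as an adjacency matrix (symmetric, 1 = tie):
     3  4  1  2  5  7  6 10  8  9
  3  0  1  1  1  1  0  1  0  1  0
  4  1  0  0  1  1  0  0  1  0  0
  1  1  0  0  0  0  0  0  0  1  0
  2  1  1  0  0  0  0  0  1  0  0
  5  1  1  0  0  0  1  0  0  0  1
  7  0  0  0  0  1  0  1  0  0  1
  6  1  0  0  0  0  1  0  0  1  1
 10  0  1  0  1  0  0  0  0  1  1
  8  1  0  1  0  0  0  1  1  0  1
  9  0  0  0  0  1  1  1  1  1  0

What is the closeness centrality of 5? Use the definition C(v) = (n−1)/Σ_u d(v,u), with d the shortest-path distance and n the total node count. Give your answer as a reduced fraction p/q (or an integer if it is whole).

9/14

Distances from 5: 1:2, 2:2, 3:1, 4:1, 6:2, 7:1, 8:2, 9:1, 10:2. Sum = 14.
n = 10, so closeness = 9/14.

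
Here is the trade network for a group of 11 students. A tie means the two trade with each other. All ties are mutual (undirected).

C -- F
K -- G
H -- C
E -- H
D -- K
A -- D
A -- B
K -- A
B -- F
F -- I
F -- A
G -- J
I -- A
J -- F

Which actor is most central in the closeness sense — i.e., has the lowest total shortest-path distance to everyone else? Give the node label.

Farness (sum of distances to all others) for each node — A:18, B:22, C:21, D:25, E:37, F:16, G:26, H:28, I:22, J:22, K:23.
The smallest farness is 16, for F, so F has the highest closeness.

F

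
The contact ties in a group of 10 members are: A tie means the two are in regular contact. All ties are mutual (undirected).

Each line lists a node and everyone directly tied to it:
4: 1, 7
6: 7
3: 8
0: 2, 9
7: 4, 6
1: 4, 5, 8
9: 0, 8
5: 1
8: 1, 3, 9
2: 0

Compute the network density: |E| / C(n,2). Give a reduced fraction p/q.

1/5

There are 9 edges and 10 nodes, so the maximum possible is C(10,2) = 45.
Density = 9/45 = 1/5.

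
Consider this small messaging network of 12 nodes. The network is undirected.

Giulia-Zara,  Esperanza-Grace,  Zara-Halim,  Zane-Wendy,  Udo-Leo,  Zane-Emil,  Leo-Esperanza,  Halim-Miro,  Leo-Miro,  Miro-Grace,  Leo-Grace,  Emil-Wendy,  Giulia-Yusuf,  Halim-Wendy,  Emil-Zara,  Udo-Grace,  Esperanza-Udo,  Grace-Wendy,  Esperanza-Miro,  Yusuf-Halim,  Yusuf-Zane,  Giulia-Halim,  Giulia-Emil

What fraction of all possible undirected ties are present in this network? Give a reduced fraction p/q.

23/66

There are 23 edges and 12 nodes, so the maximum possible is C(12,2) = 66.
Density = 23/66.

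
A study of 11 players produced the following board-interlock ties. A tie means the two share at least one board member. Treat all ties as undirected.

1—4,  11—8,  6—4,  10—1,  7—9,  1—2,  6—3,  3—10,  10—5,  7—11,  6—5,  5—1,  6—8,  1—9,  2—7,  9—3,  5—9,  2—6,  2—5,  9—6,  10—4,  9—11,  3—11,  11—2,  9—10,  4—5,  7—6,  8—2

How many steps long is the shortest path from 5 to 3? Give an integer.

One shortest route is 5 – 10 – 3, which uses 2 edges, and 5 and 3 are not directly tied, so nothing shorter exists. So d(5,3) = 2.

2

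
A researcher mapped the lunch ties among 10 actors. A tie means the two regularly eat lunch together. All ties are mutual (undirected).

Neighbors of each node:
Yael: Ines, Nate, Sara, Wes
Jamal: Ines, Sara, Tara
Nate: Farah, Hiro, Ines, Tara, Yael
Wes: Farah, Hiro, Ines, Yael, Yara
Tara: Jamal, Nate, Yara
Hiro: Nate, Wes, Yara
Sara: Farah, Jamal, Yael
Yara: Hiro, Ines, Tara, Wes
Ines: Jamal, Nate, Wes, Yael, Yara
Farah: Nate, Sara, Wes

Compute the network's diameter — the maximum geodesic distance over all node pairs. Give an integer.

3

Eccentricity of each node (its greatest distance to any other): Farah:2, Hiro:3, Ines:2, Jamal:3, Nate:2, Sara:3, Tara:2, Wes:2, Yael:2, Yara:3.
The maximum eccentricity is 3, realized for instance by the pair Sara–Yara via Sara – Yael – Ines – Yara. So the diameter is 3.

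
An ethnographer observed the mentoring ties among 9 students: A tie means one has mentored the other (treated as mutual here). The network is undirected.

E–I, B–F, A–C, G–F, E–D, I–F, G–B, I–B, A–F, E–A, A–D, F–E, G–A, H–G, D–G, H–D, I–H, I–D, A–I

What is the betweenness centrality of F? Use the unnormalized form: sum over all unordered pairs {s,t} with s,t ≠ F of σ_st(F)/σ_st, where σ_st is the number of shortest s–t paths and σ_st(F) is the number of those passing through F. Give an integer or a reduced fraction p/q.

Pairs whose geodesics pass through F — C–B: 1/3; B–A: 1/3; B–E: 1/2; G–I: 1/5; G–E: 1/3.
All other pairs contribute 0.
Summing the contributions gives betweenness(F) = 17/10.

17/10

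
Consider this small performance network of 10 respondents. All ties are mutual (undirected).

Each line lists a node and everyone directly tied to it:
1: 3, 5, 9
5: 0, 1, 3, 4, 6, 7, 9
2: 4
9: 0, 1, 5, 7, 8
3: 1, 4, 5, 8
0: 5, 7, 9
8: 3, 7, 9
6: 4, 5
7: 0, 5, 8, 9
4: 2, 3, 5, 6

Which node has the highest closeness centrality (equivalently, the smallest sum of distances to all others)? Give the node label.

5

Farness (sum of distances to all others) for each node — 0:16, 1:16, 2:22, 3:14, 4:14, 5:11, 6:17, 7:15, 8:17, 9:14.
The smallest farness is 11, for 5, so 5 has the highest closeness.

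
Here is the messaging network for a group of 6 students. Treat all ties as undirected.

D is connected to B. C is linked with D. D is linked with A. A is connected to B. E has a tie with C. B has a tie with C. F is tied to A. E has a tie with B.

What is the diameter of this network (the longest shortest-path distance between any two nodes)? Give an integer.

Eccentricity of each node (its greatest distance to any other): A:2, B:2, C:3, D:2, E:3, F:3.
The maximum eccentricity is 3, realized for instance by the pair E–F via E – B – A – F. So the diameter is 3.

3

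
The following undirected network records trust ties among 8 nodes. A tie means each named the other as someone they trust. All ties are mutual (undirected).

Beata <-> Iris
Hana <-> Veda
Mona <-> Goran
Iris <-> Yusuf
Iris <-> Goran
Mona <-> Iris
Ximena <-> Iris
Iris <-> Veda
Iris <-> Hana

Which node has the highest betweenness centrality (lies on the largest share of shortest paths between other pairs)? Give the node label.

Unnormalized betweenness of each node: Beata:0, Goran:0, Hana:0, Iris:19, Mona:0, Veda:0, Ximena:0, Yusuf:0.
Iris has the largest value, 19, making it the main broker — the node through which the most shortest paths run.

Iris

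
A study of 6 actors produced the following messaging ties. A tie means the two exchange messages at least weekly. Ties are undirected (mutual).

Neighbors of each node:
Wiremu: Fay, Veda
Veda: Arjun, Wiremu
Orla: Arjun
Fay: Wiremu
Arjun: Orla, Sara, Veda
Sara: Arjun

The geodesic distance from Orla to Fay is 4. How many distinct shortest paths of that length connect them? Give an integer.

The shortest distance is 4, and the only length-4 path is Orla–Arjun–Veda–Wiremu–Fay. So there is exactly 1 shortest path.

1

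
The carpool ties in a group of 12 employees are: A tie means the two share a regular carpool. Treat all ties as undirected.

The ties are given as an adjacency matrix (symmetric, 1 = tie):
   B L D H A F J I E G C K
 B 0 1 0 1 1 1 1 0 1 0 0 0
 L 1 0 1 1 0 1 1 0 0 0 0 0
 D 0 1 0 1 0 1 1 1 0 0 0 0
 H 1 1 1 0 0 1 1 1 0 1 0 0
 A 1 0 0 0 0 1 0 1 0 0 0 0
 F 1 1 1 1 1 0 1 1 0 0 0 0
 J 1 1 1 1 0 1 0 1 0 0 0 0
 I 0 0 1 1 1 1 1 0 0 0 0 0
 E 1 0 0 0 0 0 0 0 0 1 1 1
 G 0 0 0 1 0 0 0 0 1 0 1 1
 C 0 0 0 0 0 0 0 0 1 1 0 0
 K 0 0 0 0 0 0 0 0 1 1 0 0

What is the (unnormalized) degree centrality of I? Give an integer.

5

I is directly tied to A, D, F, H, and J. That is 5 neighbors, so the degree of I is 5.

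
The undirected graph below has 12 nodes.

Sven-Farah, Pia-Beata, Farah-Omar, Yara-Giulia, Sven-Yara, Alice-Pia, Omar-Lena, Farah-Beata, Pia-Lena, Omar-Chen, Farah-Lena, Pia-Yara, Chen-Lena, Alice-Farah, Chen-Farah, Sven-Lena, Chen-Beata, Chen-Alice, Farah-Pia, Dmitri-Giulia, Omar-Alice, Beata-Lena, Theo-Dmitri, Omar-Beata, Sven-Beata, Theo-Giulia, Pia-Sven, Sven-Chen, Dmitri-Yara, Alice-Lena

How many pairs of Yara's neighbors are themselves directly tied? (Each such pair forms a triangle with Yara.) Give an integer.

Yara's neighbors: Dmitri, Giulia, Pia, and Sven.
Neighbor pairs that are themselves tied: Yara–Dmitri–Giulia; Yara–Pia–Sven. Each forms one triangle with Yara, for 2 in total.

2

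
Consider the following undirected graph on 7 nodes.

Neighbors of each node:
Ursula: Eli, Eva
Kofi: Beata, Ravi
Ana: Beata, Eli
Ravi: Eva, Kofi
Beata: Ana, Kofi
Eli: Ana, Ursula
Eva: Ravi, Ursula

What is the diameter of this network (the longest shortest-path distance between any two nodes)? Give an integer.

3

Eccentricity of each node (its greatest distance to any other): Ana:3, Beata:3, Eli:3, Eva:3, Kofi:3, Ravi:3, Ursula:3.
The maximum eccentricity is 3, realized for instance by the pair Beata–Ursula via Beata – Ana – Eli – Ursula. So the diameter is 3.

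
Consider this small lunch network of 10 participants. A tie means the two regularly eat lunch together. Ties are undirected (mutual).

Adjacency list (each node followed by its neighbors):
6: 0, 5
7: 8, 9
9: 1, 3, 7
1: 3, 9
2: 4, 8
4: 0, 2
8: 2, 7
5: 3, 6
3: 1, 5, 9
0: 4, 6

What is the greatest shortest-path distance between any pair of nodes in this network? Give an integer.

5

Eccentricity of each node (its greatest distance to any other): 0:4, 1:5, 2:4, 3:4, 4:5, 5:4, 6:4, 7:4, 8:4, 9:4.
The maximum eccentricity is 5, realized for instance by the pair 1–4 via 1 – 9 – 7 – 8 – 2 – 4. So the diameter is 5.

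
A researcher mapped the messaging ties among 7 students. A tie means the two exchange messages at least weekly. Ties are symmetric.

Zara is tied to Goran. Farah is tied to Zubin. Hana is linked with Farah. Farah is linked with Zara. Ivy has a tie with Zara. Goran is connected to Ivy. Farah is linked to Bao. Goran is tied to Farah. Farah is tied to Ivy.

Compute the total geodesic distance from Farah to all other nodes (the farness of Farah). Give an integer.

6

Distances from Farah: Bao:1, Goran:1, Hana:1, Ivy:1, Zara:1, Zubin:1.
Sum = 1 + 1 + 1 + 1 + 1 + 1 = 6.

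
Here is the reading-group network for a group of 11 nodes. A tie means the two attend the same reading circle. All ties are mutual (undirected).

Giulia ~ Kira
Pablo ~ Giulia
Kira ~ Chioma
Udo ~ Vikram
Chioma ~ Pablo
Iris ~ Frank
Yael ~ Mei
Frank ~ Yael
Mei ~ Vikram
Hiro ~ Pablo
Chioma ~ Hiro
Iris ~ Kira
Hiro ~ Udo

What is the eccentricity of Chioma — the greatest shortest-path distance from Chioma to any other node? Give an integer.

4

Distances from Chioma: Frank:3, Giulia:2, Hiro:1, Iris:2, Kira:1, Mei:4, Pablo:1, Udo:2, Vikram:3, Yael:4.
The largest is 4 (to Yael and Mei), so the eccentricity of Chioma is 4.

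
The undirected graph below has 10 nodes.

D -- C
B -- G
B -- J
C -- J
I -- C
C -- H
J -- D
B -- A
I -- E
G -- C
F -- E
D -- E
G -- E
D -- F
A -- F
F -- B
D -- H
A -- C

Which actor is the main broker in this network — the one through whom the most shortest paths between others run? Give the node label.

C

Unnormalized betweenness of each node: A:37/30, B:5/2, C:51/5, D:157/30, E:17/5, F:29/10, G:53/30, H:0, I:1/3, J:43/30.
C has the largest value, 51/5, making it the main broker — the node through which the most shortest paths run.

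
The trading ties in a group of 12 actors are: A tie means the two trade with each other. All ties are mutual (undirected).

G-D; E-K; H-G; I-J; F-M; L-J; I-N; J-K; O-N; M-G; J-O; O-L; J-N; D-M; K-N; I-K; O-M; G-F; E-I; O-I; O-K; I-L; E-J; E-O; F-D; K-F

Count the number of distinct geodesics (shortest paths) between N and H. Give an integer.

2

The shortest distance is 4. The length-4 paths are: N–O–M–G–H; N–K–F–G–H.
That gives 2 distinct shortest paths.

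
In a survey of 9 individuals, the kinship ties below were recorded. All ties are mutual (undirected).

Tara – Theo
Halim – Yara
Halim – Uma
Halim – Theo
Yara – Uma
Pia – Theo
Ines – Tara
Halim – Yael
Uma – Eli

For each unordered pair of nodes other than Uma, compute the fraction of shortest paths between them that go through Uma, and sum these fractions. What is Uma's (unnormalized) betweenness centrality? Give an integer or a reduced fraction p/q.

Pairs whose geodesics pass through Uma — Pia–Eli: 1; Ines–Eli: 1; Tara–Eli: 1; Eli–Halim: 1; Eli–Yael: 1; Eli–Yara: 1; Eli–Theo: 1.
All other pairs contribute 0.
Summing the contributions gives betweenness(Uma) = 7.

7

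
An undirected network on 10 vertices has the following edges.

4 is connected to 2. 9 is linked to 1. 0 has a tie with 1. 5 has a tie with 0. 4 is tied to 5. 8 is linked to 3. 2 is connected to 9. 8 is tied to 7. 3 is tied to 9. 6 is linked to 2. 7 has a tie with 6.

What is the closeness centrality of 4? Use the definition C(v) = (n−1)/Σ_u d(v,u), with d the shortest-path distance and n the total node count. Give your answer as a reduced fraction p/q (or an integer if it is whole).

3/7

Distances from 4: 0:2, 1:3, 2:1, 3:3, 5:1, 6:2, 7:3, 8:4, 9:2. Sum = 21.
n = 10, so closeness = 9/21 = 3/7.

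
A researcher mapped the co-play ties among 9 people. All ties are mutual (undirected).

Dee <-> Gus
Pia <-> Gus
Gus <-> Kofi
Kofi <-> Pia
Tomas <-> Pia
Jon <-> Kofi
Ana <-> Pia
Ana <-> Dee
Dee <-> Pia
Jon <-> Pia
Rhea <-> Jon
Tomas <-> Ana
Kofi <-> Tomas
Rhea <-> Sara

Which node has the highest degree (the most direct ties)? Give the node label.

Degrees — Ana:3, Dee:3, Gus:3, Jon:3, Kofi:4, Pia:6, Rhea:2, Sara:1, Tomas:3.
The maximum is 6, attained only by Pia.

Pia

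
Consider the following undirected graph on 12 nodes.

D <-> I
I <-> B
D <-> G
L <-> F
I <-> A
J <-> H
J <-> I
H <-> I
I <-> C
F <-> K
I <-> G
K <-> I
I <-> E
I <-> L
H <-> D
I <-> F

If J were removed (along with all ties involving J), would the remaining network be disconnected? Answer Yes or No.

No

Even without J, every remaining node can still reach every other (the residual graph is connected), so J is not a cut vertex.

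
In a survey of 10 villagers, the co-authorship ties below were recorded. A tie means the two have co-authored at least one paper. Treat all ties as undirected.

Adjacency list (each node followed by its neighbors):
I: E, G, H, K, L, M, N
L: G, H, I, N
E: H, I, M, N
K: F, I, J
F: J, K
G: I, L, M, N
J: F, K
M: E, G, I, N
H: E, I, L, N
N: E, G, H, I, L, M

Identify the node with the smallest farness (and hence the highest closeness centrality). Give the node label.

I

Farness (sum of distances to all others) for each node — E:16, F:22, G:16, H:16, I:11, J:22, K:15, L:16, M:16, N:14.
The smallest farness is 11, for I, so I has the highest closeness.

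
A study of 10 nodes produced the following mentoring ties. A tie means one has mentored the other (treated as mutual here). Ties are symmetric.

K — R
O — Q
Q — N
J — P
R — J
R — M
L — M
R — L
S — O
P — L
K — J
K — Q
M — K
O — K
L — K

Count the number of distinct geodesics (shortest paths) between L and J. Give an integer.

3

The shortest distance is 2. The length-2 paths are: L–R–J; L–P–J; L–K–J.
That gives 3 distinct shortest paths.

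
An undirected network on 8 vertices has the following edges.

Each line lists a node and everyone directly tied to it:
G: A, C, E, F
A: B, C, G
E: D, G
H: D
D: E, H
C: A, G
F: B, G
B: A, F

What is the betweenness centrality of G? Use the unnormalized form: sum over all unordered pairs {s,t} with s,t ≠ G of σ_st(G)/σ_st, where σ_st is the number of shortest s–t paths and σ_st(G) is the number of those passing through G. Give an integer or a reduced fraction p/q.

Pairs whose geodesics pass through G — F–D: 1; F–C: 1; F–A: 1/2; F–E: 1; F–H: 1; B–D: 2/2; B–E: 2/2; B–H: 2/2; D–C: 1; D–A: 1; C–E: 1; C–H: 1; A–E: 1; A–H: 1.
All other pairs contribute 0.
Summing the contributions gives betweenness(G) = 27/2.

27/2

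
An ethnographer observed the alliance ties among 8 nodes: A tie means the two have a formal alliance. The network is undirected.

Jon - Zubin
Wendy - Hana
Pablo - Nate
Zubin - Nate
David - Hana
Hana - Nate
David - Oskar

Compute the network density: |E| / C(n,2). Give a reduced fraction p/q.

1/4

There are 7 edges and 8 nodes, so the maximum possible is C(8,2) = 28.
Density = 7/28 = 1/4.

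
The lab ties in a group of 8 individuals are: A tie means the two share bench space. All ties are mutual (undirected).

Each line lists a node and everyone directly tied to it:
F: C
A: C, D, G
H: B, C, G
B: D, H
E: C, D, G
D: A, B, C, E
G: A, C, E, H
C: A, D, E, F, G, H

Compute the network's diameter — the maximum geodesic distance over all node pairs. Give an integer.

3

Eccentricity of each node (its greatest distance to any other): A:2, B:3, C:2, D:2, E:2, F:3, G:2, H:2.
The maximum eccentricity is 3, realized for instance by the pair F–B via F – C – H – B. So the diameter is 3.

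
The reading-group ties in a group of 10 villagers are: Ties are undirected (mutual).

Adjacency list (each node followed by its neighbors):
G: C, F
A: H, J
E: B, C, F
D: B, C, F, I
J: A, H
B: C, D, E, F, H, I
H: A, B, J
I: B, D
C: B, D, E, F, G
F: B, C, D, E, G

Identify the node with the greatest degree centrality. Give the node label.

B

Degrees — A:2, B:6, C:5, D:4, E:3, F:5, G:2, H:3, I:2, J:2.
The maximum is 6, attained only by B.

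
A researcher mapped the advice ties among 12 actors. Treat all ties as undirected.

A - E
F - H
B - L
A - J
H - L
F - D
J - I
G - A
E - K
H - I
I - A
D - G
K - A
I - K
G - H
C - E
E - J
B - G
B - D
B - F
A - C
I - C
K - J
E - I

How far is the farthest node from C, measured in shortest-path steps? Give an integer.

Distances from C: A:1, B:3, D:3, E:1, F:3, G:2, H:2, I:1, J:2, K:2, L:3.
The largest is 3 (to F, L, B, and D), so the eccentricity of C is 3.

3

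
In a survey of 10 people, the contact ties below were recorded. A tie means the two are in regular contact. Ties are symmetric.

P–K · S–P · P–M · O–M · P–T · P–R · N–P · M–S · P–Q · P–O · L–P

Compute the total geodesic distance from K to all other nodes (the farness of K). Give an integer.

17

Distances from K: L:2, M:2, N:2, O:2, P:1, Q:2, R:2, S:2, T:2.
Sum = 2 + 2 + 2 + 2 + 1 + 2 + 2 + 2 + 2 = 17.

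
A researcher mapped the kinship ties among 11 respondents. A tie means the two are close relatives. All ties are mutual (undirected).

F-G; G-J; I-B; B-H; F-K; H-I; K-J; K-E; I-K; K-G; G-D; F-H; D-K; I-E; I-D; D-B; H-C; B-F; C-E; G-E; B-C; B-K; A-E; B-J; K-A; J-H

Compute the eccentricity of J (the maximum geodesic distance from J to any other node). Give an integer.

2

Distances from J: A:2, B:1, C:2, D:2, E:2, F:2, G:1, H:1, I:2, K:1.
The largest is 2 (to E, F, D, I, C, and A), so the eccentricity of J is 2.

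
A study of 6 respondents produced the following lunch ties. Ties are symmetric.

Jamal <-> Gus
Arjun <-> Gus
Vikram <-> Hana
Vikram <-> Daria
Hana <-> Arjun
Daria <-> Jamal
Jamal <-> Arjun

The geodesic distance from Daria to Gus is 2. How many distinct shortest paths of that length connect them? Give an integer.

1

The shortest distance is 2, and the only length-2 path is Daria–Jamal–Gus. So there is exactly 1 shortest path.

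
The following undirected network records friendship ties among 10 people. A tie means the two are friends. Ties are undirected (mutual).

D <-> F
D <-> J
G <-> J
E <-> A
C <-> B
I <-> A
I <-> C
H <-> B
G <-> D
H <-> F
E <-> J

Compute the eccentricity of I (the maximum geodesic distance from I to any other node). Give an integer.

4

Distances from I: A:1, B:2, C:1, D:4, E:2, F:4, G:4, H:3, J:3.
The largest is 4 (to F, D, and G), so the eccentricity of I is 4.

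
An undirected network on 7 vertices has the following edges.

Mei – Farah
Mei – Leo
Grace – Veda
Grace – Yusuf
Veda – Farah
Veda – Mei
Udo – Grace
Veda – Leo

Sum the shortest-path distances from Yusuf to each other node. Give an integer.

14

Distances from Yusuf: Farah:3, Grace:1, Leo:3, Mei:3, Udo:2, Veda:2.
Sum = 3 + 1 + 3 + 3 + 2 + 2 = 14.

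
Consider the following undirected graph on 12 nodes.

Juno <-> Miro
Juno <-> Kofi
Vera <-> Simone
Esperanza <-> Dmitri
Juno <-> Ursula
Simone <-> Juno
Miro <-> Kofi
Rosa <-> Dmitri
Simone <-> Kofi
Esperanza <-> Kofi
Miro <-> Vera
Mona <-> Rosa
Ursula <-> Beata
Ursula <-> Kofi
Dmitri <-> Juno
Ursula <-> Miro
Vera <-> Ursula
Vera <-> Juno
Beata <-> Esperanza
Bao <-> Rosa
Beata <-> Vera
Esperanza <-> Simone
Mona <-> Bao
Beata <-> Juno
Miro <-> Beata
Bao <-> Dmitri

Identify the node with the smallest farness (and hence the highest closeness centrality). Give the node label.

Farness (sum of distances to all others) for each node — Bao:25, Beata:21, Dmitri:18, Esperanza:19, Juno:16, Kofi:21, Miro:21, Mona:34, Rosa:25, Simone:22, Ursula:21, Vera:21.
The smallest farness is 16, for Juno, so Juno has the highest closeness.

Juno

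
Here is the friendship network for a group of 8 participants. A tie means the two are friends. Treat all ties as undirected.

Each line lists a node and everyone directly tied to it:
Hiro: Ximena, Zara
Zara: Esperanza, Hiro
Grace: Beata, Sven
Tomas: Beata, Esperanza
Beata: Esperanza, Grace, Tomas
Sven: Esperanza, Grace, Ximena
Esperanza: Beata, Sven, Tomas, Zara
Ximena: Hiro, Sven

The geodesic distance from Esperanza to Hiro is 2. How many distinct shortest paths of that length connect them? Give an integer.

The shortest distance is 2, and the only length-2 path is Esperanza–Zara–Hiro. So there is exactly 1 shortest path.

1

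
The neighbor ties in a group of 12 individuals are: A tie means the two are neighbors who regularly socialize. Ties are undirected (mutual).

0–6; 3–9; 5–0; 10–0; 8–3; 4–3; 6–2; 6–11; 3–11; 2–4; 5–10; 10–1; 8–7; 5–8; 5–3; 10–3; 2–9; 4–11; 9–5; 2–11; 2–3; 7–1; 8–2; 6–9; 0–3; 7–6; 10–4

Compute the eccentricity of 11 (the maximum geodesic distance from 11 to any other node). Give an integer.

3

Distances from 11: 0:2, 1:3, 2:1, 3:1, 4:1, 5:2, 6:1, 7:2, 8:2, 9:2, 10:2.
The largest is 3 (to 1), so the eccentricity of 11 is 3.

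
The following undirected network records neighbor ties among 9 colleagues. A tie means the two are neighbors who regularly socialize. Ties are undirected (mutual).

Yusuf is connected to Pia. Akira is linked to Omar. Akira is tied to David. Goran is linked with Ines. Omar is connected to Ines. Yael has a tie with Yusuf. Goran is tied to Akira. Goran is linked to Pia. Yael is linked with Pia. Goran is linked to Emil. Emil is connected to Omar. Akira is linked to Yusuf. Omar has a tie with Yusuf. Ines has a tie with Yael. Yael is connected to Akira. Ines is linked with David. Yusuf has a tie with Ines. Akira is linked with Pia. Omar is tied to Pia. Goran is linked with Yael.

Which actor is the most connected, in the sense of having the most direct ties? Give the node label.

Degrees — Akira:6, David:2, Emil:2, Goran:5, Ines:5, Omar:5, Pia:5, Yael:5, Yusuf:5.
The maximum is 6, attained only by Akira.

Akira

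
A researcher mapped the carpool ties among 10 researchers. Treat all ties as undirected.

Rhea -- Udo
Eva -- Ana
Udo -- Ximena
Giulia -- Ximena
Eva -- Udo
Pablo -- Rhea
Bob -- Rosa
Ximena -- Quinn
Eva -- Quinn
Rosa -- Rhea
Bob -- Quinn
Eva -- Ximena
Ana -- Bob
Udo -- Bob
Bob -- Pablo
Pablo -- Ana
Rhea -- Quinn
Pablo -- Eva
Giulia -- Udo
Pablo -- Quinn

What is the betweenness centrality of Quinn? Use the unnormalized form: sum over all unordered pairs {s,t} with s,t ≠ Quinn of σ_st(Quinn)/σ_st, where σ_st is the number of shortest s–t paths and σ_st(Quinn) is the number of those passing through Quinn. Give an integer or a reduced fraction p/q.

Pairs whose geodesics pass through Quinn — Ximena–Rosa: 2/4; Ximena–Bob: 1/2; Ximena–Pablo: 1/2; Ximena–Rhea: 1/2; Eva–Rosa: 2/7; Eva–Bob: 1/4; Eva–Rhea: 1/3; Bob–Rhea: 1/4; Pablo–Giulia: 1/5.
All other pairs contribute 0.
Summing the contributions gives betweenness(Quinn) = 697/210.

697/210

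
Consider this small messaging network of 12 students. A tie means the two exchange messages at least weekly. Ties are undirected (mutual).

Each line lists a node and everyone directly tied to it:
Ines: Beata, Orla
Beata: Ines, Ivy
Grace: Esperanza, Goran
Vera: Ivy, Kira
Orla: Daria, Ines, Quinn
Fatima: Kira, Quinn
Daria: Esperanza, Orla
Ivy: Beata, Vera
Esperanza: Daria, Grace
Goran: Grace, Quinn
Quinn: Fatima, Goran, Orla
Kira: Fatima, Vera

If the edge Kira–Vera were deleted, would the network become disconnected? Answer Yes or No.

No

Even without that edge, Kira still reaches Vera via Kira – Fatima – Quinn – Orla – Ines – Beata – Ivy – Vera, so the network stays connected. Not a bridge.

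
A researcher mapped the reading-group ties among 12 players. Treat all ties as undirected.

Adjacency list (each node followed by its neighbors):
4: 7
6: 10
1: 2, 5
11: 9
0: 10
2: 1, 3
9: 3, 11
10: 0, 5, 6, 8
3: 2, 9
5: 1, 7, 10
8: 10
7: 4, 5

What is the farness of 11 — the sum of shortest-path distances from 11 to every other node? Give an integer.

Distances from 11: 0:7, 1:4, 2:3, 3:2, 4:7, 5:5, 6:7, 7:6, 8:7, 9:1, 10:6.
Sum = 7 + 4 + 3 + 2 + 7 + 5 + 7 + 6 + 7 + 1 + 6 = 55.

55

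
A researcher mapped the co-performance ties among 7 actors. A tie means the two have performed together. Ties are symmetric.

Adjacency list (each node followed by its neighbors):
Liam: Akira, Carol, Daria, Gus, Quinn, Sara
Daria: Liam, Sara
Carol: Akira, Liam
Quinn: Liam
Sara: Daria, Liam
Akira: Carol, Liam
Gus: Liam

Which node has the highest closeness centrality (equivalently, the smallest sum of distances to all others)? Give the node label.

Farness (sum of distances to all others) for each node — Akira:10, Carol:10, Daria:10, Gus:11, Liam:6, Quinn:11, Sara:10.
The smallest farness is 6, for Liam, so Liam has the highest closeness.

Liam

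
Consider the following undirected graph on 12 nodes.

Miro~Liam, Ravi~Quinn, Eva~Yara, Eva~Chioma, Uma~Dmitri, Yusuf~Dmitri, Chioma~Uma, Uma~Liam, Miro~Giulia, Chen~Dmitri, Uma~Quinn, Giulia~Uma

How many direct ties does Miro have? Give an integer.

Miro is directly tied to Giulia and Liam. That is 2 neighbors, so the degree of Miro is 2.

2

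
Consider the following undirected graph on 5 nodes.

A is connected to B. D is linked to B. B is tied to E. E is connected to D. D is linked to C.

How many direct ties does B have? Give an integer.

B is directly tied to A, D, and E. That is 3 neighbors, so the degree of B is 3.

3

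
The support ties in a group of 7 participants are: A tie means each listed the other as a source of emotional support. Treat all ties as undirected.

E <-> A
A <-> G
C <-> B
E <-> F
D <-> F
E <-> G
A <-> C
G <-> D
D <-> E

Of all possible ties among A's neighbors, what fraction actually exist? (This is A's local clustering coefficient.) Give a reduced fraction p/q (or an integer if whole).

1/3

A's neighbors: C, E, and G (k = 3).
Possible neighbor pairs: C(3,2) = 3. Edges among them: E–G → e = 1.
Clustering(A) = 1/3.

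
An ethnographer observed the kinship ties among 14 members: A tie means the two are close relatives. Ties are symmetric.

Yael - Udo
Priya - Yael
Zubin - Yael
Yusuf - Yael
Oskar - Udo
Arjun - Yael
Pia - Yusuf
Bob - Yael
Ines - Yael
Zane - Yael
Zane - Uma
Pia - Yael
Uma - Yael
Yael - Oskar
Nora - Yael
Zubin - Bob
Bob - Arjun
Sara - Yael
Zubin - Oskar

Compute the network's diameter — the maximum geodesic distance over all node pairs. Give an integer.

Eccentricity of each node (its greatest distance to any other): Arjun:2, Bob:2, Ines:2, Nora:2, Oskar:2, Pia:2, Priya:2, Sara:2, Udo:2, Uma:2, Yael:1, Yusuf:2, Zane:2, Zubin:2.
The maximum eccentricity is 2, realized for instance by the pair Nora–Udo via Nora – Yael – Udo. So the diameter is 2.

2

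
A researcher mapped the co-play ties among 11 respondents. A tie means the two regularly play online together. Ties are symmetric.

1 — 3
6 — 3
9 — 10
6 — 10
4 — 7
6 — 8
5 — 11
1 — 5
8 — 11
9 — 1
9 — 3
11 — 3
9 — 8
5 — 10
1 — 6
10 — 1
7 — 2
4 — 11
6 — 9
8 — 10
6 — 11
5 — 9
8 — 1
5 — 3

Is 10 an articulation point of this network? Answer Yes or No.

No

Even without 10, every remaining node can still reach every other (the residual graph is connected), so 10 is not a cut vertex.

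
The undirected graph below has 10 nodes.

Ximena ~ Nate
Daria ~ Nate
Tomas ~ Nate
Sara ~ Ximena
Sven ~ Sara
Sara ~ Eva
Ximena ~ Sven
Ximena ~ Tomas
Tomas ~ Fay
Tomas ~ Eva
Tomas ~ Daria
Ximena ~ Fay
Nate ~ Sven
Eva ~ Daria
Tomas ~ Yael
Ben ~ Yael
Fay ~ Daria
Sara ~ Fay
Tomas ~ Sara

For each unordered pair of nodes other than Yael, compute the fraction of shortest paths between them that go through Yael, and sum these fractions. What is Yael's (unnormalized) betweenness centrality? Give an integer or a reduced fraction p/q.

Pairs whose geodesics pass through Yael — Sara–Ben: 1; Daria–Ben: 1; Ben–Eva: 1; Ben–Fay: 1; Ben–Ximena: 1; Ben–Tomas: 1; Ben–Sven: 3/3; Ben–Nate: 1.
All other pairs contribute 0.
Summing the contributions gives betweenness(Yael) = 8.

8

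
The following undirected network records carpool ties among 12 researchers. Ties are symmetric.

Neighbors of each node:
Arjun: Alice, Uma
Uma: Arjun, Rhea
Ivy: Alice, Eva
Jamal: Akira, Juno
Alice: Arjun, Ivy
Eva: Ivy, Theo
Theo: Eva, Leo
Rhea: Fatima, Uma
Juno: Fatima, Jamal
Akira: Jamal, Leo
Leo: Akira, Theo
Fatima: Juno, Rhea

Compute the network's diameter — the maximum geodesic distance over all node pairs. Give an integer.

6

Eccentricity of each node (its greatest distance to any other): Akira:6, Alice:6, Arjun:6, Eva:6, Fatima:6, Ivy:6, Jamal:6, Juno:6, Leo:6, Rhea:6, Theo:6, Uma:6.
The maximum eccentricity is 6, realized for instance by the pair Uma–Leo via Uma – Arjun – Alice – Ivy – Eva – Theo – Leo. So the diameter is 6.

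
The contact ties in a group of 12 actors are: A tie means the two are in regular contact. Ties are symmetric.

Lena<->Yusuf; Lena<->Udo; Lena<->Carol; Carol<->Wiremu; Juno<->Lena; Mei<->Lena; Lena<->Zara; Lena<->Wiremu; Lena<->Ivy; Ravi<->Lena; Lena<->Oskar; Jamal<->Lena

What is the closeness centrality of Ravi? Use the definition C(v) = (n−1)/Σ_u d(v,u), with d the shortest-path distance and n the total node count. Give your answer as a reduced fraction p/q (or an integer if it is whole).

11/21

Distances from Ravi: Carol:2, Ivy:2, Jamal:2, Juno:2, Lena:1, Mei:2, Oskar:2, Udo:2, Wiremu:2, Yusuf:2, Zara:2. Sum = 21.
n = 12, so closeness = 11/21.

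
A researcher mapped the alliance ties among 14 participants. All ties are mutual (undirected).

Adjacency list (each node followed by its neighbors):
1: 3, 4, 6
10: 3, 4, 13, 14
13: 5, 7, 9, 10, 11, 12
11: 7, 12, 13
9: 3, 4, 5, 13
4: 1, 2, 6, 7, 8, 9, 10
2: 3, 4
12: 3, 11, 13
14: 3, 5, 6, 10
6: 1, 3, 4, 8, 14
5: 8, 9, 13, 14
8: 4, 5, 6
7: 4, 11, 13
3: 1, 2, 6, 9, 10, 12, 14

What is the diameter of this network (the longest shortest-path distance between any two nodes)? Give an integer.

Eccentricity of each node (its greatest distance to any other): 1:3, 2:3, 3:3, 4:3, 5:3, 6:3, 7:3, 8:3, 9:2, 10:2, 11:3, 12:3, 13:3, 14:3.
The maximum eccentricity is 3, realized for instance by the pair 8–12 via 8 – 6 – 3 – 12. So the diameter is 3.

3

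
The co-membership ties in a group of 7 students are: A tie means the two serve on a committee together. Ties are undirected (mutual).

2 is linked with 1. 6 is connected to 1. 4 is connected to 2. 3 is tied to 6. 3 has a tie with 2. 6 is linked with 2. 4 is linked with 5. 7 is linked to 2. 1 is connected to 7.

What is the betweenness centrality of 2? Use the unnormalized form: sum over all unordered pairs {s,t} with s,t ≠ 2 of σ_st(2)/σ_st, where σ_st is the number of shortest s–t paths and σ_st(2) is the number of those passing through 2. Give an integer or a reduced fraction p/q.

10

Pairs whose geodesics pass through 2 — 4–6: 1; 4–7: 1; 4–3: 1; 4–1: 1; 5–6: 1; 5–7: 1; 5–3: 1; 5–1: 1; 6–7: 1/2; 7–3: 1; 3–1: 1/2.
All other pairs contribute 0.
Summing the contributions gives betweenness(2) = 10.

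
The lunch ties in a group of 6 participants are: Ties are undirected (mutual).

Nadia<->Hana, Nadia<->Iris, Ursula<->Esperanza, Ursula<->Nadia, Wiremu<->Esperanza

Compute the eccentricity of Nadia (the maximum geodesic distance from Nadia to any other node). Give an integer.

3

Distances from Nadia: Esperanza:2, Hana:1, Iris:1, Ursula:1, Wiremu:3.
The largest is 3 (to Wiremu), so the eccentricity of Nadia is 3.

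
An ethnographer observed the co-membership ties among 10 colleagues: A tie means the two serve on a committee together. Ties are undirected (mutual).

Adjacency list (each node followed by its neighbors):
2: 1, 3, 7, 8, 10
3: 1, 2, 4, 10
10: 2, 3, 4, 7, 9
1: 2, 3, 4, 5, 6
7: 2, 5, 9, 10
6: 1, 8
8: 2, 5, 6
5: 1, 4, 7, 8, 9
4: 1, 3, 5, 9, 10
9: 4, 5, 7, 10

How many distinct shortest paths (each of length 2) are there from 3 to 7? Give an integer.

2

The shortest distance is 2. The length-2 paths are: 3–2–7; 3–10–7.
That gives 2 distinct shortest paths.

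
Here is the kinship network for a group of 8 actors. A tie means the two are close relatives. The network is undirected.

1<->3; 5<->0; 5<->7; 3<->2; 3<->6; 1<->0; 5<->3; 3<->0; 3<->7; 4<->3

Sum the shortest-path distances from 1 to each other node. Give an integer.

Distances from 1: 0:1, 2:2, 3:1, 4:2, 5:2, 6:2, 7:2.
Sum = 1 + 2 + 1 + 2 + 2 + 2 + 2 = 12.

12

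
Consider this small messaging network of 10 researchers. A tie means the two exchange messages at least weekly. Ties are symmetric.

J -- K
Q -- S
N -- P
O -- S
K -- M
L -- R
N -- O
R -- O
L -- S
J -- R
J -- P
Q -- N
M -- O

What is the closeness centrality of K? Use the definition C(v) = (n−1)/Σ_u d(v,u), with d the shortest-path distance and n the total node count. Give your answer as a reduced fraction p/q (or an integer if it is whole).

Distances from K: J:1, L:3, M:1, N:3, O:2, P:2, Q:4, R:2, S:3. Sum = 21.
n = 10, so closeness = 9/21 = 3/7.

3/7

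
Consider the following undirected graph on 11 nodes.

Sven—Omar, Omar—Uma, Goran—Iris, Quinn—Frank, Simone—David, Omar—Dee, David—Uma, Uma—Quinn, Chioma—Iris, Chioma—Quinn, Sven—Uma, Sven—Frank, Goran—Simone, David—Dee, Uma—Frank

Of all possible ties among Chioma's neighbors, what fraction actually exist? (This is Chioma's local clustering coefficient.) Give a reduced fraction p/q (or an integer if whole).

Chioma's neighbors: Iris and Quinn (k = 2).
Possible neighbor pairs: C(2,2) = 1. Edges among them: none → e = 0.
Clustering(Chioma) = 0/1.

0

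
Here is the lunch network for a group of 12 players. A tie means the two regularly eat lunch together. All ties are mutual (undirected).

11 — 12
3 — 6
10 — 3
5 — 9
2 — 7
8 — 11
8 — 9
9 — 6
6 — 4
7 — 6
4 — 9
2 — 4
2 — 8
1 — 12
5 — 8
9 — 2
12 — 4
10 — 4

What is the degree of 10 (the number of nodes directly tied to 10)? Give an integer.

10 is directly tied to 3 and 4. That is 2 neighbors, so the degree of 10 is 2.

2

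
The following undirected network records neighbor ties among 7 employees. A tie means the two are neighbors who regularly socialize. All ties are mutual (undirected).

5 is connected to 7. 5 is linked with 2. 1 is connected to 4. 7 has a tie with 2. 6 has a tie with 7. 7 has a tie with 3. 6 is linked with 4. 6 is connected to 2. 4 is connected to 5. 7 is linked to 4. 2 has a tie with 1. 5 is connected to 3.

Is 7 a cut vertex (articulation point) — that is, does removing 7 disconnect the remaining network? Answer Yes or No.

No

Even without 7, every remaining node can still reach every other (the residual graph is connected), so 7 is not a cut vertex.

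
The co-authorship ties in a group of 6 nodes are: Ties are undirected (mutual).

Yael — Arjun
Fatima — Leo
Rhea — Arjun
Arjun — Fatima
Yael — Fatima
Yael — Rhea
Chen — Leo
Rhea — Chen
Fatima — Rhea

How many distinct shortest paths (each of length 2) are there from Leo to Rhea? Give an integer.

The shortest distance is 2. The length-2 paths are: Leo–Chen–Rhea; Leo–Fatima–Rhea.
That gives 2 distinct shortest paths.

2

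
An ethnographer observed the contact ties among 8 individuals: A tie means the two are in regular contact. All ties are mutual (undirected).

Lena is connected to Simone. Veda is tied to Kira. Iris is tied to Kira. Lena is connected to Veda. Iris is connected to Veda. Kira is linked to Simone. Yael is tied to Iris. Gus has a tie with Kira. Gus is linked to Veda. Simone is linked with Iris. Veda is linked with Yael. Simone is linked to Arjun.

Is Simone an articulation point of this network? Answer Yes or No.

Yes

Removing Simone leaves {Gus, Iris, Kira, Lena, Veda, and Yael} with no path to {Arjun}, so the network splits into 2 components. Simone is a cut vertex.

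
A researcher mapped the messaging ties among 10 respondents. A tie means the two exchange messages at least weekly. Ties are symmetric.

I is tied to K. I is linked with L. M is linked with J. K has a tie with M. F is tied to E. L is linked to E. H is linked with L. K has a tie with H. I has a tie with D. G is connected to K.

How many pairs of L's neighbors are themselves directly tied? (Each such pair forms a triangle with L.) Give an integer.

0

L's neighbors are E, H, and I, but none of them are tied to each other, so no triangle contains L.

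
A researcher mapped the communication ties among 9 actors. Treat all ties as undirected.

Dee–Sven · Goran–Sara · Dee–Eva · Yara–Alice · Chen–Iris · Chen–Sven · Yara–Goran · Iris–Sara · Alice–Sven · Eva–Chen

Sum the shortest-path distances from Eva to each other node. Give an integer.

20

Distances from Eva: Alice:3, Chen:1, Dee:1, Goran:4, Iris:2, Sara:3, Sven:2, Yara:4.
Sum = 3 + 1 + 1 + 4 + 2 + 3 + 2 + 4 = 20.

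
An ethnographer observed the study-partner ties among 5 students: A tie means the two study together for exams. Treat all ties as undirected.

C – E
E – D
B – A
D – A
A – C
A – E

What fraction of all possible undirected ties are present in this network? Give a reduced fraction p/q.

There are 6 edges and 5 nodes, so the maximum possible is C(5,2) = 10.
Density = 6/10 = 3/5.

3/5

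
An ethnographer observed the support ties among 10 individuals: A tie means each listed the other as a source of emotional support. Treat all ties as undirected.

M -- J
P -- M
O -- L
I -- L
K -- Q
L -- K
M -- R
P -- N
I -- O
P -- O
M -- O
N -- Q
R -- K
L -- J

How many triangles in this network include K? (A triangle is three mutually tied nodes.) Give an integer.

0

K's neighbors are L, Q, and R, but none of them are tied to each other, so no triangle contains K.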